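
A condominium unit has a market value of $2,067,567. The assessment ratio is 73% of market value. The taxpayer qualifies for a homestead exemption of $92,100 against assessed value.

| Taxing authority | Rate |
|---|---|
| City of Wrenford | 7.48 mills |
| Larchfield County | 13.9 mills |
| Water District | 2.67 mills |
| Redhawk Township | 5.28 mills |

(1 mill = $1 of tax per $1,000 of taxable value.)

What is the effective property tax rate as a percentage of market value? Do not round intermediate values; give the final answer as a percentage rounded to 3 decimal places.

Assessed value = $2,067,567 × 0.73 = $1,509,323.91
Taxable value = $1,509,323.91 − $92,100 = $1,417,223.91
City of Wrenford: $1,417,223.91 × 0.00748 = $10,600.8348468
Larchfield County: $1,417,223.91 × 0.0139 = $19,699.412349
Water District: $1,417,223.91 × 0.00267 = $3,783.9878397
Redhawk Township: $1,417,223.91 × 0.00528 = $7,482.9422448
Total tax = $41,567.1772803
Effective rate = $41,567.1772803 ÷ $2,067,567 = 2.010% of market value

2.010%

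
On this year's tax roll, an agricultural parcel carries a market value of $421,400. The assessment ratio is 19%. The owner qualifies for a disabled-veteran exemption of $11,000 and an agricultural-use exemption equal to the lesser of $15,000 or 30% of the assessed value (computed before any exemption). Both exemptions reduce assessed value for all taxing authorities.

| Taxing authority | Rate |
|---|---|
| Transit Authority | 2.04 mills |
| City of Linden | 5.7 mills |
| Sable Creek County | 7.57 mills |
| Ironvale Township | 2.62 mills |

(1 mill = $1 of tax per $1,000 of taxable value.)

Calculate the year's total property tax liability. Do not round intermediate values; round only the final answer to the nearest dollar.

Assessed value = $421,400 × 0.19 = $80,066
Agricultural-use exemption = min($15,000, 30% × $80,066) = min($15,000, $24,019.8) = $15,000 (dollar cap binds)
Taxable value = $80,066 − $11,000 − $15,000 = $54,066
Transit Authority: $54,066 × 0.00204 = $110.29464
City of Linden: $54,066 × 0.0057 = $308.1762
Sable Creek County: $54,066 × 0.00757 = $409.27962
Ironvale Township: $54,066 × 0.00262 = $141.65292
Total = $969.40338

$969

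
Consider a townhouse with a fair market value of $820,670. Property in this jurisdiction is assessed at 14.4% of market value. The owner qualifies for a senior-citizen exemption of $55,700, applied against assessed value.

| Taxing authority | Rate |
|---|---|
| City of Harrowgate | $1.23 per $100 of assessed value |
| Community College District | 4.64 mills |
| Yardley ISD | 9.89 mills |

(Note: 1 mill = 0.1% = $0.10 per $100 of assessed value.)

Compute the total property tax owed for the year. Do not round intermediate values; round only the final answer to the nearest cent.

$1,676.24

Assessed value = $820,670 × 0.144 = $118,176.48
Taxable value = $118,176.48 − $55,700 = $62,476.48
City of Harrowgate: $62,476.48 × 0.0123 = $768.460704
Community College District: $62,476.48 × 0.00464 = $289.8908672
Yardley ISD: $62,476.48 × 0.00989 = $617.8923872
Total = $1,676.2439584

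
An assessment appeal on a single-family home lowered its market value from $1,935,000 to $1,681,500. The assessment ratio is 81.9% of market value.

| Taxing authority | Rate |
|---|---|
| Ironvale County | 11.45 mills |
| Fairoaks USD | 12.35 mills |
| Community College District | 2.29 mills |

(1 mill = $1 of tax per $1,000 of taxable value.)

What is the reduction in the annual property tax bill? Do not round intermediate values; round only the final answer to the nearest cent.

$5,416.71

Old assessed value = $1,935,000 × 0.819 = $1,584,765
New assessed value = $1,681,500 × 0.819 = $1,377,148.5
Combined rate = 0.01145 + 0.01235 + 0.00229 = 0.02609
Old tax = $1,584,765 × 0.02609 = $41,346.51885
New tax = $1,377,148.5 × 0.02609 = $35,929.804365
Reduction = $41,346.51885 − $35,929.804365 = $5,416.714485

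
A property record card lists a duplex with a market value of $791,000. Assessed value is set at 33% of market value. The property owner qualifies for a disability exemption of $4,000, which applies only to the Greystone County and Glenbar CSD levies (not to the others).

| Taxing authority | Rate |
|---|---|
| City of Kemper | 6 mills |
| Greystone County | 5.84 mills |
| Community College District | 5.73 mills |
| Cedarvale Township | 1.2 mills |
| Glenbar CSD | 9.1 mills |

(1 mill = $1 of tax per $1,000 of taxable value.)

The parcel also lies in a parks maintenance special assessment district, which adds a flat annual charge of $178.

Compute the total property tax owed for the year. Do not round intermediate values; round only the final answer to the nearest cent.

$7,393.15

Assessed value = $791,000 × 0.33 = $261,030
City of Kemper: $261,030 × 0.006 = $1,566.18
Greystone County: ($261,030 − $4,000) × 0.00584 = $257,030 × 0.00584 = $1,501.0552
Community College District: $261,030 × 0.00573 = $1,495.7019
Cedarvale Township: $261,030 × 0.0012 = $313.236
Glenbar CSD: ($261,030 − $4,000) × 0.0091 = $257,030 × 0.0091 = $2,338.973
Levies subtotal = $7,215.1461
Total = $7,215.1461 + $178 = $7,393.1461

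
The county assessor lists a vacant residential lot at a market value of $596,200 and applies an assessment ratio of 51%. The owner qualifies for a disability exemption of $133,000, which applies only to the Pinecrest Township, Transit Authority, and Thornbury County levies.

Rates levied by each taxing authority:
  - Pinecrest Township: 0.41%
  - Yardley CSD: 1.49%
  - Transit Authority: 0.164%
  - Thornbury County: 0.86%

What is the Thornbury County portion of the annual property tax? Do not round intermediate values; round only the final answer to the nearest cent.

$1,471.13

Assessed value = $596,200 × 0.51 = $304,062
Thornbury County taxable value = $304,062 − $133,000 = $171,062
Thornbury County levy = $171,062 × 0.0086 = $1,471.1332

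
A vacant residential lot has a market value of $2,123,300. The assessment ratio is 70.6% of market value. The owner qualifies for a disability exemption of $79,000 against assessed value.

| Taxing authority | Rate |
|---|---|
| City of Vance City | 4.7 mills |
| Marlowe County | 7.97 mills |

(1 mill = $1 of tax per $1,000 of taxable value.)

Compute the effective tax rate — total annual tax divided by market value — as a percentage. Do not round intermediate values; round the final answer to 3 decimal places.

Assessed value = $2,123,300 × 0.706 = $1,499,049.8
Taxable value = $1,499,049.8 − $79,000 = $1,420,049.8
City of Vance City: $1,420,049.8 × 0.0047 = $6,674.23406
Marlowe County: $1,420,049.8 × 0.00797 = $11,317.796906
Total tax = $17,992.030966
Effective rate = $17,992.030966 ÷ $2,123,300 = 0.847% of market value

0.847%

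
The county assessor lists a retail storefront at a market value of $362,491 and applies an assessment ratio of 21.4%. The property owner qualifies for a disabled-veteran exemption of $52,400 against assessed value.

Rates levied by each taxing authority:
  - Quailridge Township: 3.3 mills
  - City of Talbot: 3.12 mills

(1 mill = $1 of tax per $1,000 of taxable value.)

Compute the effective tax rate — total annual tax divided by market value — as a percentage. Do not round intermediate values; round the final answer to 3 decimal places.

0.045%

Assessed value = $362,491 × 0.214 = $77,573.074
Taxable value = $77,573.074 − $52,400 = $25,173.074
Quailridge Township: $25,173.074 × 0.0033 = $83.0711442
City of Talbot: $25,173.074 × 0.00312 = $78.53999088
Total tax = $161.61113508
Effective rate = $161.61113508 ÷ $362,491 = 0.045% of market value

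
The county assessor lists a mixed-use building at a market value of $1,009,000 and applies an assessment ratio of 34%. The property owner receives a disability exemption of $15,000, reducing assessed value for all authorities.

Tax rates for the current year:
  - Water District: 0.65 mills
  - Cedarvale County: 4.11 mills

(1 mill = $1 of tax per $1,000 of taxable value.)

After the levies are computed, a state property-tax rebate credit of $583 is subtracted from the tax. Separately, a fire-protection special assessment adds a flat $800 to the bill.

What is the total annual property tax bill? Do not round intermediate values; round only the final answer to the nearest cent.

$1,778.57

Assessed value = $1,009,000 × 0.34 = $343,060
Taxable value = $343,060 − $15,000 = $328,060
Water District: $328,060 × 0.00065 = $213.239
Cedarvale County: $328,060 × 0.00411 = $1,348.3266
Levies subtotal = $1,561.5656
After credit = $1,561.5656 − $583 = $978.5656
Total = $978.5656 + $800 = $1,778.5656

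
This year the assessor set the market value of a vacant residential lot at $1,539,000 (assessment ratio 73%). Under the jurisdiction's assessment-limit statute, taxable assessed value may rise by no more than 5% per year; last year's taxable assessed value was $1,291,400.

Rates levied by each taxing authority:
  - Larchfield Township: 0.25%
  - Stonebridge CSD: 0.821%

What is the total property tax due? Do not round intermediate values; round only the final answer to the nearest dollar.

$12,032

Uncapped assessed value = $1,539,000 × 0.73 = $1,123,470
Cap limit = $1,291,400 × 1.05 = $1,355,970
Taxable assessed value = min($1,123,470, $1,355,970) = $1,123,470 (cap does not bind)
Larchfield Township: $1,123,470 × 0.0025 = $2,808.675
Stonebridge CSD: $1,123,470 × 0.00821 = $9,223.6887
Total = $12,032.3637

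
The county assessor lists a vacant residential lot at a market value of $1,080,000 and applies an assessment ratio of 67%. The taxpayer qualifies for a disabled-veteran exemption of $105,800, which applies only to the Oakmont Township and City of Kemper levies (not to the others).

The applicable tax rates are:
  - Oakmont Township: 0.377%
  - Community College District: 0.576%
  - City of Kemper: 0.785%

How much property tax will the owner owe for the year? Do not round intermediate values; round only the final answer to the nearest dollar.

Assessed value = $1,080,000 × 0.67 = $723,600
Oakmont Township: ($723,600 − $105,800) × 0.00377 = $617,800 × 0.00377 = $2,329.106
Community College District: $723,600 × 0.00576 = $4,167.936
City of Kemper: ($723,600 − $105,800) × 0.00785 = $617,800 × 0.00785 = $4,849.73
Total = $11,346.772

$11,347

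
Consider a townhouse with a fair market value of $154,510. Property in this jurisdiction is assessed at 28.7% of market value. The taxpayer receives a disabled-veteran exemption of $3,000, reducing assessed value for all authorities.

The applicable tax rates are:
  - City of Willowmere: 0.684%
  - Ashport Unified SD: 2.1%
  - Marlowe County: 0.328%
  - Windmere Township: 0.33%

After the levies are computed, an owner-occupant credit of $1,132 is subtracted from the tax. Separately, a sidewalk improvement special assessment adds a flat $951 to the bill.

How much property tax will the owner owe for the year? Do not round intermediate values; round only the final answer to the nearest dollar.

$1,242

Assessed value = $154,510 × 0.287 = $44,344.37
Taxable value = $44,344.37 − $3,000 = $41,344.37
City of Willowmere: $41,344.37 × 0.00684 = $282.7954908
Ashport Unified SD: $41,344.37 × 0.021 = $868.23177
Marlowe County: $41,344.37 × 0.00328 = $135.6095336
Windmere Township: $41,344.37 × 0.0033 = $136.436421
Levies subtotal = $1,423.0732154
After credit = $1,423.0732154 − $1,132 = $291.0732154
Total = $291.0732154 + $951 = $1,242.0732154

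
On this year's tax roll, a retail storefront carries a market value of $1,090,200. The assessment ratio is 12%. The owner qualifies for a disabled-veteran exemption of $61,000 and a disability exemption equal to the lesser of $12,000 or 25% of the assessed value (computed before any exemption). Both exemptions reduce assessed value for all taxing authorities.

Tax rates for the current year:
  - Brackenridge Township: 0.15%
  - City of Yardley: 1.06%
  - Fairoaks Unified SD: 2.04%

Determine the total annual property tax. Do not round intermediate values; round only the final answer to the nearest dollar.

$1,879

Assessed value = $1,090,200 × 0.12 = $130,824
Disability exemption = min($12,000, 25% × $130,824) = min($12,000, $32,706) = $12,000 (dollar cap binds)
Taxable value = $130,824 − $61,000 − $12,000 = $57,824
Brackenridge Township: $57,824 × 0.0015 = $86.736
City of Yardley: $57,824 × 0.0106 = $612.9344
Fairoaks Unified SD: $57,824 × 0.0204 = $1,179.6096
Total = $1,879.28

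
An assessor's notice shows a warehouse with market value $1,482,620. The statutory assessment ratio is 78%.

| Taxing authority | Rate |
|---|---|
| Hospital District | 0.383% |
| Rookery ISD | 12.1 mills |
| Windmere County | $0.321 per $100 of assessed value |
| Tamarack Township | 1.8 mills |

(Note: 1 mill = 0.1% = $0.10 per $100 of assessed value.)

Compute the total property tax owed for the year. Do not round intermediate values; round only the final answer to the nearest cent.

$24,215.93

Assessed value = $1,482,620 × 0.78 = $1,156,443.6
Hospital District: $1,156,443.6 × 0.00383 = $4,429.178988
Rookery ISD: $1,156,443.6 × 0.0121 = $13,992.96756
Windmere County: $1,156,443.6 × 0.00321 = $3,712.183956
Tamarack Township: $1,156,443.6 × 0.0018 = $2,081.59848
Total = $24,215.928984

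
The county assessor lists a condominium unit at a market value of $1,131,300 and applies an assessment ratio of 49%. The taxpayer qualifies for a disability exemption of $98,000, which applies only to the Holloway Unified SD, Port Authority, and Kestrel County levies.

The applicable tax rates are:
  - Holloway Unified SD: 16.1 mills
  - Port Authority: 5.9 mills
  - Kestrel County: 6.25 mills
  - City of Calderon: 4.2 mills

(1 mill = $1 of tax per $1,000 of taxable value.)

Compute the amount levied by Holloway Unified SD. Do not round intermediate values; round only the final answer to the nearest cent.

Assessed value = $1,131,300 × 0.49 = $554,337
Holloway Unified SD taxable value = $554,337 − $98,000 = $456,337
Holloway Unified SD levy = $456,337 × 0.0161 = $7,347.0257

$7,347.03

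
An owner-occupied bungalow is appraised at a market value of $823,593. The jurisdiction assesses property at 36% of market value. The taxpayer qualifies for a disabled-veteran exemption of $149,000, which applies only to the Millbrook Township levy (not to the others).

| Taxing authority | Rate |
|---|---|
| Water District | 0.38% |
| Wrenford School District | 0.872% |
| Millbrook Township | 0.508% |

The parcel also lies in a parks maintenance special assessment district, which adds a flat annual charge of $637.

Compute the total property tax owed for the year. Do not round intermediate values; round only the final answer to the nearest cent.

Assessed value = $823,593 × 0.36 = $296,493.48
Water District: $296,493.48 × 0.0038 = $1,126.675224
Wrenford School District: $296,493.48 × 0.00872 = $2,585.4231456
Millbrook Township: ($296,493.48 − $149,000) × 0.00508 = $147,493.48 × 0.00508 = $749.2668784
Levies subtotal = $4,461.365248
Total = $4,461.365248 + $637 = $5,098.365248

$5,098.37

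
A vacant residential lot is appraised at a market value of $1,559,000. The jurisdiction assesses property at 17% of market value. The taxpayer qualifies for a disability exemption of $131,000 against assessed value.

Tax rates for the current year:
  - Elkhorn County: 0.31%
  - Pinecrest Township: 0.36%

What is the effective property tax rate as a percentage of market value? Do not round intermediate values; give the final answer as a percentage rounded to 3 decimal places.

0.058%

Assessed value = $1,559,000 × 0.17 = $265,030
Taxable value = $265,030 − $131,000 = $134,030
Elkhorn County: $134,030 × 0.0031 = $415.493
Pinecrest Township: $134,030 × 0.0036 = $482.508
Total tax = $898.001
Effective rate = $898.001 ÷ $1,559,000 = 0.058% of market value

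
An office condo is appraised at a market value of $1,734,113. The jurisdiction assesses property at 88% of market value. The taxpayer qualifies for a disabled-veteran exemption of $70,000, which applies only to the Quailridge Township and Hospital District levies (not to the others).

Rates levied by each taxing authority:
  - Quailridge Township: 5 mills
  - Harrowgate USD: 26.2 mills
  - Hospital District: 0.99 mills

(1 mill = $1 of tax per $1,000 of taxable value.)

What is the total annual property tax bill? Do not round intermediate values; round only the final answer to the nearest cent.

$48,703.27

Assessed value = $1,734,113 × 0.88 = $1,526,019.44
Quailridge Township: ($1,526,019.44 − $70,000) × 0.005 = $1,456,019.44 × 0.005 = $7,280.0972
Harrowgate USD: $1,526,019.44 × 0.0262 = $39,981.709328
Hospital District: ($1,526,019.44 − $70,000) × 0.00099 = $1,456,019.44 × 0.00099 = $1,441.4592456
Total = $48,703.2657736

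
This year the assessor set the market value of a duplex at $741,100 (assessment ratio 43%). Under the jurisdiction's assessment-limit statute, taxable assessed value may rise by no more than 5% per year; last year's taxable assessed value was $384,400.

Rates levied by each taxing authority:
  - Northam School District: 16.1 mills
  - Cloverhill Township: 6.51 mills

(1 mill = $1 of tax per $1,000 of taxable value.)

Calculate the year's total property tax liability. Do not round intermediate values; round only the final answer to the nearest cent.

Uncapped assessed value = $741,100 × 0.43 = $318,673
Cap limit = $384,400 × 1.05 = $403,620
Taxable assessed value = min($318,673, $403,620) = $318,673 (cap does not bind)
Northam School District: $318,673 × 0.0161 = $5,130.6353
Cloverhill Township: $318,673 × 0.00651 = $2,074.56123
Total = $7,205.19653

$7,205.20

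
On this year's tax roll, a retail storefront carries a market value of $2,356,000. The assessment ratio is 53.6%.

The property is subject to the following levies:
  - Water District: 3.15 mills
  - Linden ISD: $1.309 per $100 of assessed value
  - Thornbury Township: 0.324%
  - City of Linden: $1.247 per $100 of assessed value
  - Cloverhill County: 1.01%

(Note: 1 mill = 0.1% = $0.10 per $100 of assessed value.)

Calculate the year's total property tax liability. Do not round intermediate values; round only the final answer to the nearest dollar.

$53,101

Assessed value = $2,356,000 × 0.536 = $1,262,816
Water District: $1,262,816 × 0.00315 = $3,977.8704
Linden ISD: $1,262,816 × 0.01309 = $16,530.26144
Thornbury Township: $1,262,816 × 0.00324 = $4,091.52384
City of Linden: $1,262,816 × 0.01247 = $15,747.31552
Cloverhill County: $1,262,816 × 0.0101 = $12,754.4416
Total = $53,101.4128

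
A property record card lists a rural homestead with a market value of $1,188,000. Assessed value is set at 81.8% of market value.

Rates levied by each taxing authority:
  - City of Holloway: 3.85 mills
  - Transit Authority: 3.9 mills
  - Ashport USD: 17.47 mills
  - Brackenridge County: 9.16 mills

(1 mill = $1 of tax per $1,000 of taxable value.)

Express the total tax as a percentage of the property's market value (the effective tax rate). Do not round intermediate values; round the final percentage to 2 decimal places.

Assessed value = $1,188,000 × 0.818 = $971,784
City of Holloway: $971,784 × 0.00385 = $3,741.3684
Transit Authority: $971,784 × 0.0039 = $3,789.9576
Ashport USD: $971,784 × 0.01747 = $16,977.06648
Brackenridge County: $971,784 × 0.00916 = $8,901.54144
Total tax = $33,409.93392
Effective rate = $33,409.93392 ÷ $1,188,000 = 2.81% of market value

2.81%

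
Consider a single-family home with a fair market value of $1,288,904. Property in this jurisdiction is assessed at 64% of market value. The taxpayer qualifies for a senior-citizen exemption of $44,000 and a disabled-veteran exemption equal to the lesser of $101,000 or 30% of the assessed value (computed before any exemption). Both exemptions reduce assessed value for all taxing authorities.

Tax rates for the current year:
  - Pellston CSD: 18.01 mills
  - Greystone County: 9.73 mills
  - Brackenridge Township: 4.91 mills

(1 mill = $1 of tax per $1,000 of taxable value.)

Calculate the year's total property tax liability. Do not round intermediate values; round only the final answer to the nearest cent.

$22,198.69

Assessed value = $1,288,904 × 0.64 = $824,898.56
Disabled-veteran exemption = min($101,000, 30% × $824,898.56) = min($101,000, $247,469.568) = $101,000 (dollar cap binds)
Taxable value = $824,898.56 − $44,000 − $101,000 = $679,898.56
Pellston CSD: $679,898.56 × 0.01801 = $12,244.9730656
Greystone County: $679,898.56 × 0.00973 = $6,615.4129888
Brackenridge Township: $679,898.56 × 0.00491 = $3,338.3019296
Total = $22,198.687984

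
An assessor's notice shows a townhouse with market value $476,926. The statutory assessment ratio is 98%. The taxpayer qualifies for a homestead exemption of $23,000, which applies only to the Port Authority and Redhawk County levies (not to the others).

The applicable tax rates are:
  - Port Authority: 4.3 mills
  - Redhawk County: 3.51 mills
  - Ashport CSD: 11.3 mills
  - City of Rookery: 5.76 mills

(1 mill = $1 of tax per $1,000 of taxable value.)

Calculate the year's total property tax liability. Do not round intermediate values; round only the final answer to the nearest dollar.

Assessed value = $476,926 × 0.98 = $467,387.48
Port Authority: ($467,387.48 − $23,000) × 0.0043 = $444,387.48 × 0.0043 = $1,910.866164
Redhawk County: ($467,387.48 − $23,000) × 0.00351 = $444,387.48 × 0.00351 = $1,559.8000548
Ashport CSD: $467,387.48 × 0.0113 = $5,281.478524
City of Rookery: $467,387.48 × 0.00576 = $2,692.1518848
Total = $11,444.2966276

$11,444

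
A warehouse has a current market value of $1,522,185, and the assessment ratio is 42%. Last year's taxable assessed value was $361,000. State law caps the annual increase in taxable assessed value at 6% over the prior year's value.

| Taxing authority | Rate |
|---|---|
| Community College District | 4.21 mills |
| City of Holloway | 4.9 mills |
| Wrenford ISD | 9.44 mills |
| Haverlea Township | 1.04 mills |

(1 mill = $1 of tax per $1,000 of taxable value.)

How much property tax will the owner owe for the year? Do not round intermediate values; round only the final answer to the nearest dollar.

$7,496

Uncapped assessed value = $1,522,185 × 0.42 = $639,317.7
Cap limit = $361,000 × 1.06 = $382,660
Taxable assessed value = min($639,317.7, $382,660) = $382,660 (cap binds)
Community College District: $382,660 × 0.00421 = $1,610.9986
City of Holloway: $382,660 × 0.0049 = $1,875.034
Wrenford ISD: $382,660 × 0.00944 = $3,612.3104
Haverlea Township: $382,660 × 0.00104 = $397.9664
Total = $7,496.3094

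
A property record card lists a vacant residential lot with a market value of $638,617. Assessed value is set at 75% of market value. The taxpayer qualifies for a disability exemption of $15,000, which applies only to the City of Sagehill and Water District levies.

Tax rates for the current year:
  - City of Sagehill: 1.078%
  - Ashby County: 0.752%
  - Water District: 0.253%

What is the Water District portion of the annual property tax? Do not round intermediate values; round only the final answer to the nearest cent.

$1,173.83

Assessed value = $638,617 × 0.75 = $478,962.75
Water District taxable value = $478,962.75 − $15,000 = $463,962.75
Water District levy = $463,962.75 × 0.00253 = $1,173.8257575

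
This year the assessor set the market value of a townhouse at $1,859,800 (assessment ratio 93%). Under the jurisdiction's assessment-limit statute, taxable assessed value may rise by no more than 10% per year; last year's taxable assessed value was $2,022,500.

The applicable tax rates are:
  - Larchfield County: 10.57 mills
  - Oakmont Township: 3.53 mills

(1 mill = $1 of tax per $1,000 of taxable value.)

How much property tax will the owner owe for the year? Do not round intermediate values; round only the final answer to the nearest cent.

$24,387.56

Uncapped assessed value = $1,859,800 × 0.93 = $1,729,614
Cap limit = $2,022,500 × 1.1 = $2,224,750
Taxable assessed value = min($1,729,614, $2,224,750) = $1,729,614 (cap does not bind)
Larchfield County: $1,729,614 × 0.01057 = $18,282.01998
Oakmont Township: $1,729,614 × 0.00353 = $6,105.53742
Total = $24,387.5574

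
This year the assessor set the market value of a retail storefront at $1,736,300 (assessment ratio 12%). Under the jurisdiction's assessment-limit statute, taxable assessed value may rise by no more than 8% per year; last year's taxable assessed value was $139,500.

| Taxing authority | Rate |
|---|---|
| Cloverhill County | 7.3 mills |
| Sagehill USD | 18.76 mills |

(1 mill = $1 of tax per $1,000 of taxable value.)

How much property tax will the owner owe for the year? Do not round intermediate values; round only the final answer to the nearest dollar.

Uncapped assessed value = $1,736,300 × 0.12 = $208,356
Cap limit = $139,500 × 1.08 = $150,660
Taxable assessed value = min($208,356, $150,660) = $150,660 (cap binds)
Cloverhill County: $150,660 × 0.0073 = $1,099.818
Sagehill USD: $150,660 × 0.01876 = $2,826.3816
Total = $3,926.1996

$3,926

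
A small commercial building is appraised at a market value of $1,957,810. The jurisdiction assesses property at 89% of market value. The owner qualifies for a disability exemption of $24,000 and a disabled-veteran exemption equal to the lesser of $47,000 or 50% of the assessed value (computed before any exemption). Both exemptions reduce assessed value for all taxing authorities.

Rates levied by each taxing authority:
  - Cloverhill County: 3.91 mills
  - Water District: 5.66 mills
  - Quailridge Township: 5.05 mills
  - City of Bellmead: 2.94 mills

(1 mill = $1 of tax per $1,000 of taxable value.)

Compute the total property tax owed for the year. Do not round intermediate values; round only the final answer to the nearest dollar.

Assessed value = $1,957,810 × 0.89 = $1,742,450.9
Disabled-veteran exemption = min($47,000, 50% × $1,742,450.9) = min($47,000, $871,225.45) = $47,000 (dollar cap binds)
Taxable value = $1,742,450.9 − $24,000 − $47,000 = $1,671,450.9
Cloverhill County: $1,671,450.9 × 0.00391 = $6,535.373019
Water District: $1,671,450.9 × 0.00566 = $9,460.412094
Quailridge Township: $1,671,450.9 × 0.00505 = $8,440.827045
City of Bellmead: $1,671,450.9 × 0.00294 = $4,914.065646
Total = $29,350.677804

$29,351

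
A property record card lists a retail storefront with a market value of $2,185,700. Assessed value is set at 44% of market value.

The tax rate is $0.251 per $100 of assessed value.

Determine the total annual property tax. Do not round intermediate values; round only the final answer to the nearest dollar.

Assessed value = $2,185,700 × 0.44 = $961,708
Tax = $961,708 × 0.00251 = $2,413.88708

$2,414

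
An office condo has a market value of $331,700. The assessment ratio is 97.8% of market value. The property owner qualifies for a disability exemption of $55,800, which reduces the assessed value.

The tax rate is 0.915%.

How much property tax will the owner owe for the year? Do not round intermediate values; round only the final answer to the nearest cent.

Assessed value = $331,700 × 0.978 = $324,402.6
Taxable value = $324,402.6 − $55,800 = $268,602.6
Tax = $268,602.6 × 0.00915 = $2,457.71379

$2,457.71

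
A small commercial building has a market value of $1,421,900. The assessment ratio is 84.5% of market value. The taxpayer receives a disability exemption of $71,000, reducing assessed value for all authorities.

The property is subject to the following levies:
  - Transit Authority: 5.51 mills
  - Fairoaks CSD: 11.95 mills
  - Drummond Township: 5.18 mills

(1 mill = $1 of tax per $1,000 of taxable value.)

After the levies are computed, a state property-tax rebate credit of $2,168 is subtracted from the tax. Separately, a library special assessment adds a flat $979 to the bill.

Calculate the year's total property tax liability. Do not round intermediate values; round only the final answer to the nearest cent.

Assessed value = $1,421,900 × 0.845 = $1,201,505.5
Taxable value = $1,201,505.5 − $71,000 = $1,130,505.5
Transit Authority: $1,130,505.5 × 0.00551 = $6,229.085305
Fairoaks CSD: $1,130,505.5 × 0.01195 = $13,509.540725
Drummond Township: $1,130,505.5 × 0.00518 = $5,856.01849
Levies subtotal = $25,594.64452
After credit = $25,594.64452 − $2,168 = $23,426.64452
Total = $23,426.64452 + $979 = $24,405.64452

$24,405.64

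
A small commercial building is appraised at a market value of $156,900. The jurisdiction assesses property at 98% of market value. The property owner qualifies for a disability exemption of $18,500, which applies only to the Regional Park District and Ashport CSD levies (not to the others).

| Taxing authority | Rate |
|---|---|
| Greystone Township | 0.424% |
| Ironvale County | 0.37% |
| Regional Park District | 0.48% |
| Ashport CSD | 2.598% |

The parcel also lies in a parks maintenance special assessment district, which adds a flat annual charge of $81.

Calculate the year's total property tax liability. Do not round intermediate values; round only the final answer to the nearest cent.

Assessed value = $156,900 × 0.98 = $153,762
Greystone Township: $153,762 × 0.00424 = $651.95088
Ironvale County: $153,762 × 0.0037 = $568.9194
Regional Park District: ($153,762 − $18,500) × 0.0048 = $135,262 × 0.0048 = $649.2576
Ashport CSD: ($153,762 − $18,500) × 0.02598 = $135,262 × 0.02598 = $3,514.10676
Levies subtotal = $5,384.23464
Total = $5,384.23464 + $81 = $5,465.23464

$5,465.23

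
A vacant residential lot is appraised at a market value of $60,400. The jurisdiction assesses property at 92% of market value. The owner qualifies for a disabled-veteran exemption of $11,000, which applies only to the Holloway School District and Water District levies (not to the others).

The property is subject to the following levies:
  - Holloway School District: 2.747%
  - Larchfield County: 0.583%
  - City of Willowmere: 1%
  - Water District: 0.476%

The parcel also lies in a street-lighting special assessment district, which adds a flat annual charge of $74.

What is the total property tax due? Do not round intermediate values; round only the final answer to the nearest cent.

Assessed value = $60,400 × 0.92 = $55,568
Holloway School District: ($55,568 − $11,000) × 0.02747 = $44,568 × 0.02747 = $1,224.28296
Larchfield County: $55,568 × 0.00583 = $323.96144
City of Willowmere: $55,568 × 0.01 = $555.68
Water District: ($55,568 − $11,000) × 0.00476 = $44,568 × 0.00476 = $212.14368
Levies subtotal = $2,316.06808
Total = $2,316.06808 + $74 = $2,390.06808

$2,390.07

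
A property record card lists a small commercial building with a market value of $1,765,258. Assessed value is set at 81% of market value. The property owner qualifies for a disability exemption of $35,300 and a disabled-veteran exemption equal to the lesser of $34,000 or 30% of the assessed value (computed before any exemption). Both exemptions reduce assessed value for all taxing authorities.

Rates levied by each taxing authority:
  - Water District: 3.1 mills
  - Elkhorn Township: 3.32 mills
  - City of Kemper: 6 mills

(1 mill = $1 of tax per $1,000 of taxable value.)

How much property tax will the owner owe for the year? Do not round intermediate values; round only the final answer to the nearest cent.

Assessed value = $1,765,258 × 0.81 = $1,429,858.98
Disabled-veteran exemption = min($34,000, 30% × $1,429,858.98) = min($34,000, $428,957.694) = $34,000 (dollar cap binds)
Taxable value = $1,429,858.98 − $35,300 − $34,000 = $1,360,558.98
Water District: $1,360,558.98 × 0.0031 = $4,217.732838
Elkhorn Township: $1,360,558.98 × 0.00332 = $4,517.0558136
City of Kemper: $1,360,558.98 × 0.006 = $8,163.35388
Total = $16,898.1425316

$16,898.14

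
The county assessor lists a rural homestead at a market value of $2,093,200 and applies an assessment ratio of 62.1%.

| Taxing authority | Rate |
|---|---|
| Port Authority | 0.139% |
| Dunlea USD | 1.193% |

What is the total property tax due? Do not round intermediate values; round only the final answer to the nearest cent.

$17,314.36

Assessed value = $2,093,200 × 0.621 = $1,299,877.2
Port Authority: $1,299,877.2 × 0.00139 = $1,806.829308
Dunlea USD: $1,299,877.2 × 0.01193 = $15,507.534996
Total = $1,806.829308 + $15,507.534996 = $17,314.364304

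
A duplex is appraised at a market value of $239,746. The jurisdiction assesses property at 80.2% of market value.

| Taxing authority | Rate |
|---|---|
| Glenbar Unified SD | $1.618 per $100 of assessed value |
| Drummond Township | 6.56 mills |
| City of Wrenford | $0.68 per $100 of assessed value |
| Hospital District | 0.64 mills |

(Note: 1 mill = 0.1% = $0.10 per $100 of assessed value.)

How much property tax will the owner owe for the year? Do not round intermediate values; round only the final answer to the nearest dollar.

$5,803

Assessed value = $239,746 × 0.802 = $192,276.292
Glenbar Unified SD: $192,276.292 × 0.01618 = $3,111.03040456
Drummond Township: $192,276.292 × 0.00656 = $1,261.33247552
City of Wrenford: $192,276.292 × 0.0068 = $1,307.4787856
Hospital District: $192,276.292 × 0.00064 = $123.05682688
Total = $5,802.89849256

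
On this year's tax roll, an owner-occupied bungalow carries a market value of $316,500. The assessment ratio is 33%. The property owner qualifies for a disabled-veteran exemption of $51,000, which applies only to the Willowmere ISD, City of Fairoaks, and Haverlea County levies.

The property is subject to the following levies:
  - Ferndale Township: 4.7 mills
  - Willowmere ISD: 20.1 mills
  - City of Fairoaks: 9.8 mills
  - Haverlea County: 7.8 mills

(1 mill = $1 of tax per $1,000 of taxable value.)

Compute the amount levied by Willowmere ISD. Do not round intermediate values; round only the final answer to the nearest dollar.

Assessed value = $316,500 × 0.33 = $104,445
Willowmere ISD taxable value = $104,445 − $51,000 = $53,445
Willowmere ISD levy = $53,445 × 0.0201 = $1,074.2445

$1,074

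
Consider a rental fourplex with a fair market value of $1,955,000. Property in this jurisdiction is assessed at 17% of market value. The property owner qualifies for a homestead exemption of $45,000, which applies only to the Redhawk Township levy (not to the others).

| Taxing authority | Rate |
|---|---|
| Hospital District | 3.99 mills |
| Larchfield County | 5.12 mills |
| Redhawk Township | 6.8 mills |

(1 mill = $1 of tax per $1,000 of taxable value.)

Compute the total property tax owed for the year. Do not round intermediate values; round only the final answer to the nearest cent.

Assessed value = $1,955,000 × 0.17 = $332,350
Hospital District: $332,350 × 0.00399 = $1,326.0765
Larchfield County: $332,350 × 0.00512 = $1,701.632
Redhawk Township: ($332,350 − $45,000) × 0.0068 = $287,350 × 0.0068 = $1,953.98
Total = $4,981.6885

$4,981.69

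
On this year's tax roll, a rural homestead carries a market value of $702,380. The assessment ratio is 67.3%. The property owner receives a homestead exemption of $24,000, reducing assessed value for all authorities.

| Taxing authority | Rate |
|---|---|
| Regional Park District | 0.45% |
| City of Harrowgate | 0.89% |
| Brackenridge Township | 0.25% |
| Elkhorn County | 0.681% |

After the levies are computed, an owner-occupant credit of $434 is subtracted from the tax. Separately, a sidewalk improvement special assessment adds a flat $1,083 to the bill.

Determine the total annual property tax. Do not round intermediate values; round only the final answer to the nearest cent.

Assessed value = $702,380 × 0.673 = $472,701.74
Taxable value = $472,701.74 − $24,000 = $448,701.74
Regional Park District: $448,701.74 × 0.0045 = $2,019.15783
City of Harrowgate: $448,701.74 × 0.0089 = $3,993.445486
Brackenridge Township: $448,701.74 × 0.0025 = $1,121.75435
Elkhorn County: $448,701.74 × 0.00681 = $3,055.6588494
Levies subtotal = $10,190.0165154
After credit = $10,190.0165154 − $434 = $9,756.0165154
Total = $9,756.0165154 + $1,083 = $10,839.0165154

$10,839.02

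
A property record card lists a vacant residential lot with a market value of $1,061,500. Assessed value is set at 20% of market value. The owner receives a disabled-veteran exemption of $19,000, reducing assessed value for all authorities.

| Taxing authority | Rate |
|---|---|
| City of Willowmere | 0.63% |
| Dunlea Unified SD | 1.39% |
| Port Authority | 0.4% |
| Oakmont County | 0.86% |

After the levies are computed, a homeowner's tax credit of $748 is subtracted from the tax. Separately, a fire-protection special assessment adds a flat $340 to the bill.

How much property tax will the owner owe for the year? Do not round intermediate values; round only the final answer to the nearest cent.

Assessed value = $1,061,500 × 0.2 = $212,300
Taxable value = $212,300 − $19,000 = $193,300
City of Willowmere: $193,300 × 0.0063 = $1,217.79
Dunlea Unified SD: $193,300 × 0.0139 = $2,686.87
Port Authority: $193,300 × 0.004 = $773.2
Oakmont County: $193,300 × 0.0086 = $1,662.38
Levies subtotal = $6,340.24
After credit = $6,340.24 − $748 = $5,592.24
Total = $5,592.24 + $340 = $5,932.24

$5,932.24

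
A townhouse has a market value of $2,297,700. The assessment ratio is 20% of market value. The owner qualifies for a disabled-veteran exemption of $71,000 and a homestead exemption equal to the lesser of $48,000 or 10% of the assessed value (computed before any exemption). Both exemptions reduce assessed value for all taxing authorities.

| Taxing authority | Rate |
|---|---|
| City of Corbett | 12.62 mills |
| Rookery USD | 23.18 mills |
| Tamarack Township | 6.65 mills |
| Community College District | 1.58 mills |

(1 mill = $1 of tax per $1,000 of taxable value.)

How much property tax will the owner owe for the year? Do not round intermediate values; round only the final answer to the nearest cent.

Assessed value = $2,297,700 × 0.2 = $459,540
Homestead exemption = min($48,000, 10% × $459,540) = min($48,000, $45,954) = $45,954 (percentage binds)
Taxable value = $459,540 − $71,000 − $45,954 = $342,586
City of Corbett: $342,586 × 0.01262 = $4,323.43532
Rookery USD: $342,586 × 0.02318 = $7,941.14348
Tamarack Township: $342,586 × 0.00665 = $2,278.1969
Community College District: $342,586 × 0.00158 = $541.28588
Total = $15,084.06158

$15,084.06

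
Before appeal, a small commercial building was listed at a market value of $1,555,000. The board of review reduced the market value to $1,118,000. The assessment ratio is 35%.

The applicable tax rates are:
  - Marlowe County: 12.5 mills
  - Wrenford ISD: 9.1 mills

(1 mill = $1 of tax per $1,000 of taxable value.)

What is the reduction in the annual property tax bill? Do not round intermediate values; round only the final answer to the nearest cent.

Old assessed value = $1,555,000 × 0.35 = $544,250
New assessed value = $1,118,000 × 0.35 = $391,300
Combined rate = 0.0125 + 0.0091 = 0.0216
Old tax = $544,250 × 0.0216 = $11,755.8
New tax = $391,300 × 0.0216 = $8,452.08
Reduction = $11,755.8 − $8,452.08 = $3,303.72

$3,303.72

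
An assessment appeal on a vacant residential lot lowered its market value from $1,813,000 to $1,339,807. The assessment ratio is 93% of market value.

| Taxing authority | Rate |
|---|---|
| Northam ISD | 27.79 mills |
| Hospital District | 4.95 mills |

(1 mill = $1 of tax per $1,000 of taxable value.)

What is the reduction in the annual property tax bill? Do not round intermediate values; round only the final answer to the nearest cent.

$14,407.88

Old assessed value = $1,813,000 × 0.93 = $1,686,090
New assessed value = $1,339,807 × 0.93 = $1,246,020.51
Combined rate = 0.02779 + 0.00495 = 0.03274
Old tax = $1,686,090 × 0.03274 = $55,202.5866
New tax = $1,246,020.51 × 0.03274 = $40,794.7114974
Reduction = $55,202.5866 − $40,794.7114974 = $14,407.8751026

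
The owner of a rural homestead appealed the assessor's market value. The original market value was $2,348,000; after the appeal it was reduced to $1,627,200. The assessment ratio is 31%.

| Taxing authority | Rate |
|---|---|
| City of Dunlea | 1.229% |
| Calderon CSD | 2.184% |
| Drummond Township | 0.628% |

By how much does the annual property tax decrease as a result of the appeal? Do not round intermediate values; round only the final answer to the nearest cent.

$9,029.53

Old assessed value = $2,348,000 × 0.31 = $727,880
New assessed value = $1,627,200 × 0.31 = $504,432
Combined rate = 0.01229 + 0.02184 + 0.00628 = 0.04041
Old tax = $727,880 × 0.04041 = $29,413.6308
New tax = $504,432 × 0.04041 = $20,384.09712
Reduction = $29,413.6308 − $20,384.09712 = $9,029.53368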